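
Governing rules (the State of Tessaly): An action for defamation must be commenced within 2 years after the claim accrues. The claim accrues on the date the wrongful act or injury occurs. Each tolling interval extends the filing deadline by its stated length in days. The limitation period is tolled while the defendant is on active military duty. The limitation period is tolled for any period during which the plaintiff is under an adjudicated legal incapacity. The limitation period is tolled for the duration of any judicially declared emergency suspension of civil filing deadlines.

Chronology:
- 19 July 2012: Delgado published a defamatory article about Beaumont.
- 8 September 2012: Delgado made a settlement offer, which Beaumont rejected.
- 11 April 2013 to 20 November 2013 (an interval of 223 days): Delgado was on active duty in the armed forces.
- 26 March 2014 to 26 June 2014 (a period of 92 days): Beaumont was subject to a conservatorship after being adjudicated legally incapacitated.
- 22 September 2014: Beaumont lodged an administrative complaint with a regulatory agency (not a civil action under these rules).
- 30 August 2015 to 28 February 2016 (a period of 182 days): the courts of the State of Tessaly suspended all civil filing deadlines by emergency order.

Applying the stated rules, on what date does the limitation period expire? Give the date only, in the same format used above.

The limitation period began to run on 19 July 2012.
Adding the 2 years base period to 19 July 2012 gives a deadline of 19 July 2014, before any tolling.
Because the defendant's active military service ran from 11 April 2013 to 20 November 2013, the deadline is extended by 223 days to 27 February 2015.
The period was tolled for 92 days by the plaintiff's legal incapacity (26 March 2014 to 26 June 2014), pushing the deadline to 30 May 2015.
By the time the emergency suspension of filing deadlines began on 30 August 2015, the limitation period had already expired on 30 May 2015; that interval cannot revive it.
Nothing else in the chronology tolls or restarts the period.

30 May 2015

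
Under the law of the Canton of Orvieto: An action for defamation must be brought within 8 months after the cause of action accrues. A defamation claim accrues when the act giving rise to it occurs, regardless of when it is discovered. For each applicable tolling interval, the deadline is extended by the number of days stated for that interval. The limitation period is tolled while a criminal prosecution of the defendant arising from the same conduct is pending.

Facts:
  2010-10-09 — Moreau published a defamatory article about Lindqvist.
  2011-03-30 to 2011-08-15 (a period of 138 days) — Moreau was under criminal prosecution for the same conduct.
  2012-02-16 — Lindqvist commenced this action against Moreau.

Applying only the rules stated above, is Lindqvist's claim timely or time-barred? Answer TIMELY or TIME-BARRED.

TIME-BARRED

The cause of action accrued on 2010-10-09, the date of the act.
The untolled deadline — 8 months after 2010-10-09 — is 2011-06-09.
Because the pending criminal prosecution ran from 2011-03-30 to 2011-08-15, the deadline is extended by 138 days to 2011-10-25.
The 2012-02-16 filing falls after the 2011-10-25 deadline; the claim is time-barred.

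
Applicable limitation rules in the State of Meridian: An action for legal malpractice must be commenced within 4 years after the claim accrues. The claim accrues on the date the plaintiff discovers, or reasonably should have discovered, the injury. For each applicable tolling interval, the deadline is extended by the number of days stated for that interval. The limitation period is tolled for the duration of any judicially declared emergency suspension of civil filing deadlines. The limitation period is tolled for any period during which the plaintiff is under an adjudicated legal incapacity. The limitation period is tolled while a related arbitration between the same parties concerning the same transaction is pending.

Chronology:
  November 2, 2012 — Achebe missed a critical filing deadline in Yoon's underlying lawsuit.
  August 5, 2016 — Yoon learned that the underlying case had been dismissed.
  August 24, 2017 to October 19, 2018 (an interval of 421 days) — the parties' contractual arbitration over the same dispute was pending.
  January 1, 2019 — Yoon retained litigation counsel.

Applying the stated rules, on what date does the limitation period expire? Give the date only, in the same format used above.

Accrual is tied to discovery, so the period began on August 5, 2016 rather than on November 2, 2012 when the act occurred.
4 years from August 5, 2016 is August 5, 2020.
The period was tolled for 421 days by the pending related arbitration (August 24, 2017 to October 19, 2018), pushing the deadline to September 30, 2021.
Nothing else in the chronology tolls or restarts the period.

September 30, 2021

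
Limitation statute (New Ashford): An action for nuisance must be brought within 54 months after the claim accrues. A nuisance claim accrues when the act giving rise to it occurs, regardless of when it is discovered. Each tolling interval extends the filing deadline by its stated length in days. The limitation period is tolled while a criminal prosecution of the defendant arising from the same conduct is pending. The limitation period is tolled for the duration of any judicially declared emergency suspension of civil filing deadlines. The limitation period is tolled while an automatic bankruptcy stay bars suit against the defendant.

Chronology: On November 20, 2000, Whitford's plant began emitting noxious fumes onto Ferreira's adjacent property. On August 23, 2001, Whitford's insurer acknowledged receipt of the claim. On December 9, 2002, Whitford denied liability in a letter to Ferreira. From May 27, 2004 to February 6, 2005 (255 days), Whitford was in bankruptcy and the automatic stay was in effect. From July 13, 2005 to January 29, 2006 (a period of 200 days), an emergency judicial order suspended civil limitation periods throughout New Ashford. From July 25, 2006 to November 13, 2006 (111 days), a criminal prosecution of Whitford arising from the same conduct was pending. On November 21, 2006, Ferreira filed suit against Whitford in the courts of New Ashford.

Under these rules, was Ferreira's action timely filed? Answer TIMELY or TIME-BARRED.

The claim accrued on November 20, 2000, the date of the act.
Adding the 54 months base period to November 20, 2000 gives a deadline of May 20, 2005, before any tolling.
Because the automatic bankruptcy stay ran from May 27, 2004 to February 6, 2005, the deadline is extended by 255 days to January 30, 2006.
Because the emergency suspension of filing deadlines ran from July 13, 2005 to January 29, 2006, the deadline is extended by 200 days to August 18, 2006.
The period was tolled for 111 days by the pending criminal prosecution (July 25, 2006 to November 13, 2006), pushing the deadline to December 7, 2006.
Nothing else in the chronology tolls or restarts the period.
Ferreira filed on November 21, 2006, before the December 7, 2006 deadline, so the action is timely.

TIMELY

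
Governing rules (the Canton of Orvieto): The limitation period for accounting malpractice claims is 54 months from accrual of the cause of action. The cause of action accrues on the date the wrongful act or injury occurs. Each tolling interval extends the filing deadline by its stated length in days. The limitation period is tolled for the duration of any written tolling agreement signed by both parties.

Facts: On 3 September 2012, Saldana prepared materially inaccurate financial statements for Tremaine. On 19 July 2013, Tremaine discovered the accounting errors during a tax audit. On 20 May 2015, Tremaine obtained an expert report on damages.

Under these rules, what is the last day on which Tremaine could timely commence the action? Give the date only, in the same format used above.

Because the rule ties accrual to occurrence, the claim accrued on 3 September 2012, not on the 19 July 2013 discovery date.
54 months from 3 September 2012 is 3 March 2017.
Nothing else in the chronology tolls or restarts the period.

3 March 2017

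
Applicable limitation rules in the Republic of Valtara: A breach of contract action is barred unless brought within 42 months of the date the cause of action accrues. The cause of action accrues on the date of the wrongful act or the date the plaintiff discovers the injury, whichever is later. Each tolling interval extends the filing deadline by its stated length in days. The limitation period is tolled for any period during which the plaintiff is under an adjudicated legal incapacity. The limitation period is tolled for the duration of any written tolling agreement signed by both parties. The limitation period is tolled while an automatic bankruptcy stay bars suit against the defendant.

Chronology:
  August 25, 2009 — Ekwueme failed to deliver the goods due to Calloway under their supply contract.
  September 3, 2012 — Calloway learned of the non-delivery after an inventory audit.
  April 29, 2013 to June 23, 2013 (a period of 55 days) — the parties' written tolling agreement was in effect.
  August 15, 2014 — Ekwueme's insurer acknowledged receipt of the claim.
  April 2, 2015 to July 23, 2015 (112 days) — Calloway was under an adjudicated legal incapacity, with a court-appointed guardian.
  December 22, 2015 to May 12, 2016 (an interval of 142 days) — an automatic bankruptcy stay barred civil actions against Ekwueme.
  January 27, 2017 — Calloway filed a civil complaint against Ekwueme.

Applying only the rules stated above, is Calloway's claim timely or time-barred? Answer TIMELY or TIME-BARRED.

The claim accrued on September 3, 2012 — the later of the August 25, 2009 act and the September 3, 2012 discovery.
Adding the 42 months base period to September 3, 2012 gives a deadline of March 3, 2016, before any tolling.
Because the written tolling agreement ran from April 29, 2013 to June 23, 2013, the deadline is extended by 55 days to April 27, 2016.
The plaintiff's legal incapacity from April 2, 2015 to July 23, 2015 tolled the period for 112 days, extending the deadline to August 17, 2016.
The period was tolled for 142 days by the automatic bankruptcy stay (December 22, 2015 to May 12, 2016), pushing the deadline to January 6, 2017.
Nothing else in the chronology tolls or restarts the period.
The January 27, 2017 filing falls after the January 6, 2017 deadline; the claim is time-barred.

TIME-BARRED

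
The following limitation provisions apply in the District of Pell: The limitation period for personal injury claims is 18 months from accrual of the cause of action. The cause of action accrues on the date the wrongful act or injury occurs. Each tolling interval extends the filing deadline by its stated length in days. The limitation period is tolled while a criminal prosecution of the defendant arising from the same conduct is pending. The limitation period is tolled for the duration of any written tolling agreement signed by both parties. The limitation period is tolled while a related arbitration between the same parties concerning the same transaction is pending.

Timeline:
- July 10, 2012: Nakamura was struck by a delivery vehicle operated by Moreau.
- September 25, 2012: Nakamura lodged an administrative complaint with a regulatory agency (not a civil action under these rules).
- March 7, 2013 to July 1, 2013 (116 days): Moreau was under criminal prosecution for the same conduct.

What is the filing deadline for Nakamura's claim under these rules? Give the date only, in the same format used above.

May 6, 2014

The limitation period began to run on July 10, 2012.
18 months from July 10, 2012 is January 10, 2014.
The pending criminal prosecution from March 7, 2013 to July 1, 2013 tolled the period for 116 days, extending the deadline to May 6, 2014.
None of the other events listed affects the running of the period under the stated rules.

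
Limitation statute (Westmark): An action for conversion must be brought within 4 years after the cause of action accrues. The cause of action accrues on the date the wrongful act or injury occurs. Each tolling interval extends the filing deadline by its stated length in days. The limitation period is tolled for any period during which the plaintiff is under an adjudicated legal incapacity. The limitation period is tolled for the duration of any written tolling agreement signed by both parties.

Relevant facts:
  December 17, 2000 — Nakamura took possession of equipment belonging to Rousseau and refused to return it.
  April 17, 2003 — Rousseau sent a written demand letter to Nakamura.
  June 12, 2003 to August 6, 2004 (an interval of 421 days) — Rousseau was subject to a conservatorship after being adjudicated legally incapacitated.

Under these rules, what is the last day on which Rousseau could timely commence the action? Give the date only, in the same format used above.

The claim accrued on December 17, 2000, when the wrongful act occurred.
Adding the 4 years base period to December 17, 2000 gives a deadline of December 17, 2004, before any tolling.
Because the plaintiff's legal incapacity ran from June 12, 2003 to August 6, 2004, the deadline is extended by 421 days to February 11, 2006.
None of the other events listed affects the running of the period under the stated rules.

February 11, 2006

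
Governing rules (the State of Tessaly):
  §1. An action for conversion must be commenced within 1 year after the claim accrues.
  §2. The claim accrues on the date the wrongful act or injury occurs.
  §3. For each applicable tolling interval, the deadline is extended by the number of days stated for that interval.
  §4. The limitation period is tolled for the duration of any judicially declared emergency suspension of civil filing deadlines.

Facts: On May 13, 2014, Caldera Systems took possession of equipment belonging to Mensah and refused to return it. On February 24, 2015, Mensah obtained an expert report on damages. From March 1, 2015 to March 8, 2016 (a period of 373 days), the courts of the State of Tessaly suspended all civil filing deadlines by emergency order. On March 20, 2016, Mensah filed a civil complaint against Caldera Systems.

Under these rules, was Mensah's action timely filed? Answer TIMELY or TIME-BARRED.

TIMELY

The claim accrued on May 13, 2014, the date of the act.
1 year from May 13, 2014 is May 13, 2015.
Because the emergency suspension of filing deadlines ran from March 1, 2015 to March 8, 2016, the deadline is extended by 373 days to May 20, 2016.
The other events in the timeline have no effect on the limitation period under the stated rules.
Mensah filed on March 20, 2016, before the May 20, 2016 deadline, so the action is timely.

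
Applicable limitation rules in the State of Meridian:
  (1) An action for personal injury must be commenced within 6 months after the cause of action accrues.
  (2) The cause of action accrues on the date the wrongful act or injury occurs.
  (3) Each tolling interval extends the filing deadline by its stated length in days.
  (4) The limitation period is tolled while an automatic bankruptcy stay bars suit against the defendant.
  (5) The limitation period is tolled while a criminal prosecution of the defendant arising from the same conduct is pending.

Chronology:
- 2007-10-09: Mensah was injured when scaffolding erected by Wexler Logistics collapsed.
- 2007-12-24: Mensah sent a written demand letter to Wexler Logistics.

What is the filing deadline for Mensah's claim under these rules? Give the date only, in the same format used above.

2008-04-09

The cause of action accrued on 2007-10-09, the date of the act.
The untolled deadline — 6 months after 2007-10-09 — is 2008-04-09.
The other events in the timeline have no effect on the limitation period under the stated rules.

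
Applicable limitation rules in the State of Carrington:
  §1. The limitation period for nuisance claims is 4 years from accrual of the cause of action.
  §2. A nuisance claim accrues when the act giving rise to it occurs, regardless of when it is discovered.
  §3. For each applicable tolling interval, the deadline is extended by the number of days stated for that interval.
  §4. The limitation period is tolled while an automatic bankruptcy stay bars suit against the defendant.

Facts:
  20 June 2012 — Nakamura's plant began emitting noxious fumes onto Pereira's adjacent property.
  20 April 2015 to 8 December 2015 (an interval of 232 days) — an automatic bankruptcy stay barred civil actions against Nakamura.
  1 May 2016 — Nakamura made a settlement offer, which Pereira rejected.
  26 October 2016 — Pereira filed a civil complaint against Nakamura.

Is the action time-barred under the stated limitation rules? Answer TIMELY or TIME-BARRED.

TIMELY

The limitation period began to run on 20 June 2012.
The untolled deadline — 4 years after 20 June 2012 — is 20 June 2016.
The automatic bankruptcy stay from 20 April 2015 to 8 December 2015 tolled the period for 232 days, extending the deadline to 7 February 2017.
Nothing else in the chronology tolls or restarts the period.
Pereira filed on 26 October 2016, before the 7 February 2017 deadline, so the action is timely.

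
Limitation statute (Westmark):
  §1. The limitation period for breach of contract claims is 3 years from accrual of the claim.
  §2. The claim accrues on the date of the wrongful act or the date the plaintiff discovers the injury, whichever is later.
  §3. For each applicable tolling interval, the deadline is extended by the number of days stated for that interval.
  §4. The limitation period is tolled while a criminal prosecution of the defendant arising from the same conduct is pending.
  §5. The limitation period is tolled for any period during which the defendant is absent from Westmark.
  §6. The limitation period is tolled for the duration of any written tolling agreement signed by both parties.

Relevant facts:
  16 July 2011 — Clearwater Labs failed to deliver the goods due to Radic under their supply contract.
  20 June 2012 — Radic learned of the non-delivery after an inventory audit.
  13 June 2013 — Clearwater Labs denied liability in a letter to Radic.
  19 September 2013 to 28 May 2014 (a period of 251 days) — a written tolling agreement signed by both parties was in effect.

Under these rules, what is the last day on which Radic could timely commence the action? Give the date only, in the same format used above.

Taking the later of the act (16 July 2011) and discovery (20 June 2012), the claim accrued on 20 June 2012.
Adding the 3 years base period to 20 June 2012 gives a deadline of 20 June 2015, before any tolling.
The written tolling agreement from 19 September 2013 to 28 May 2014 tolled the period for 251 days, extending the deadline to 26 February 2016.
The other events in the timeline have no effect on the limitation period under the stated rules.

26 February 2016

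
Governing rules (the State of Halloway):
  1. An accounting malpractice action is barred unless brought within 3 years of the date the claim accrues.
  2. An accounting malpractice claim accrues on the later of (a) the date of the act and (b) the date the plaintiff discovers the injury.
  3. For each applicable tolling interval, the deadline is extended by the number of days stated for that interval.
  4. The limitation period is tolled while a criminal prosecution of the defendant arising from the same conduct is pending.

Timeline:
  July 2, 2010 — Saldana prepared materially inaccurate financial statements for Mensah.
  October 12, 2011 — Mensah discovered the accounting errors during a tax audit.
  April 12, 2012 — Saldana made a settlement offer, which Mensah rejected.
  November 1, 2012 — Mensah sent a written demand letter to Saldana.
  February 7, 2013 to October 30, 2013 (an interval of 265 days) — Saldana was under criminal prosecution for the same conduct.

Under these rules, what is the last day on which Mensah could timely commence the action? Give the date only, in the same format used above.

July 4, 2015

Taking the later of the act (July 2, 2010) and discovery (October 12, 2011), the claim accrued on October 12, 2011.
3 years from October 12, 2011 is October 12, 2014.
Because the pending criminal prosecution ran from February 7, 2013 to October 30, 2013, the deadline is extended by 265 days to July 4, 2015.
Nothing else in the chronology tolls or restarts the period.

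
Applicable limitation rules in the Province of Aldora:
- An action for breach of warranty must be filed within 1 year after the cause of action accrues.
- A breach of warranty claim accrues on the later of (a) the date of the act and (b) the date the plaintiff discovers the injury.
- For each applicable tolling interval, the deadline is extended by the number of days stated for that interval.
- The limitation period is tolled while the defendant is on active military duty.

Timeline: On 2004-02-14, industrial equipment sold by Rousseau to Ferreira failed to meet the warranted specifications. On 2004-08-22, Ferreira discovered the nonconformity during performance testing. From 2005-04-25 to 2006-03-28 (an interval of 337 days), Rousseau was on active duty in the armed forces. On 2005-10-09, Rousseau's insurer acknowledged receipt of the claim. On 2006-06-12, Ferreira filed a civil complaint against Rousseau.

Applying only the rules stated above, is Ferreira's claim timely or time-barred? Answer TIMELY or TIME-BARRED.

Because discovery on 2004-08-22 post-dates the 2004-02-14 act, accrual under the later-of rule falls on 2004-08-22.
The untolled deadline — 1 year after 2004-08-22 — is 2005-08-22.
The defendant's active military service from 2005-04-25 to 2006-03-28 tolled the period for 337 days, extending the deadline to 2006-07-25.
Nothing else in the chronology tolls or restarts the period.
Ferreira filed on 2006-06-12, before the 2006-07-25 deadline, so the action is timely.

TIMELY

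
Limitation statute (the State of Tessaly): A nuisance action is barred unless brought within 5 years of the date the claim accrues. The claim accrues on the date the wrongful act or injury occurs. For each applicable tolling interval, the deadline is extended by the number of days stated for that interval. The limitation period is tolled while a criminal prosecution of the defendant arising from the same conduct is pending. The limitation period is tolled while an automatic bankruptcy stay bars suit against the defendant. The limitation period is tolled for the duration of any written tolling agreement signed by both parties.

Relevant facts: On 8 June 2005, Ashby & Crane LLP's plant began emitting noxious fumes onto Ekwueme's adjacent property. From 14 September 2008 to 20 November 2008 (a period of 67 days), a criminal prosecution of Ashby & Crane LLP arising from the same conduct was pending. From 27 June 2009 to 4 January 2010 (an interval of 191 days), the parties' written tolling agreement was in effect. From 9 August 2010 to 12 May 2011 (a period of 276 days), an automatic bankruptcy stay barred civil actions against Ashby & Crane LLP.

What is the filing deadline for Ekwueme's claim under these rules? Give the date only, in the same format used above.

24 November 2011

The claim accrued on 8 June 2005, when the wrongful act occurred.
5 years from 8 June 2005 is 8 June 2010.
The pending criminal prosecution from 14 September 2008 to 20 November 2008 tolled the period for 67 days, extending the deadline to 14 August 2010.
The period was tolled for 191 days by the written tolling agreement (27 June 2009 to 4 January 2010), pushing the deadline to 21 February 2011.
The period was tolled for 276 days by the automatic bankruptcy stay (9 August 2010 to 12 May 2011), pushing the deadline to 24 November 2011.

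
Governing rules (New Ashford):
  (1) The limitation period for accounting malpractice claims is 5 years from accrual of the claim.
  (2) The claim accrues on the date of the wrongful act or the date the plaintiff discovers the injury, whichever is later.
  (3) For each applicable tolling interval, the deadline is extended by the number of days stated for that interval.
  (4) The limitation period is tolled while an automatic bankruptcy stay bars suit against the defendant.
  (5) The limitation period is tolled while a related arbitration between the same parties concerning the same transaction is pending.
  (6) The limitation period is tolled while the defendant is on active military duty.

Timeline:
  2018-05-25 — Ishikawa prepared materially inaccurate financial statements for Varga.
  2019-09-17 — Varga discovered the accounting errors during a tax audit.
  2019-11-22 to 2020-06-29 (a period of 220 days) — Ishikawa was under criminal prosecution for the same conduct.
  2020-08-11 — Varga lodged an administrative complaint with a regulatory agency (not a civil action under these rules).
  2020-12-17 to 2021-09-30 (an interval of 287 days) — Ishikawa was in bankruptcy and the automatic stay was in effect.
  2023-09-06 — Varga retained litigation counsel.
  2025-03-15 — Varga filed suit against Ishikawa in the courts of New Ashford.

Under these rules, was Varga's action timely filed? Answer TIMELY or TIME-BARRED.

Because discovery on 2019-09-17 post-dates the 2018-05-25 act, accrual under the later-of rule falls on 2019-09-17.
The untolled deadline — 5 years after 2019-09-17 — is 2024-09-17.
The period was tolled for 287 days by the automatic bankruptcy stay (2020-12-17 to 2021-09-30), pushing the deadline to 2025-07-01.
The pending criminal prosecution from 2019-11-22 to 2020-06-29 does not toll the period, because no stated rule makes a criminal prosecution a tolling event.
None of the other events listed affects the running of the period under the stated rules.
Varga filed on 2025-03-15, before the 2025-07-01 deadline, so the action is timely.

TIMELY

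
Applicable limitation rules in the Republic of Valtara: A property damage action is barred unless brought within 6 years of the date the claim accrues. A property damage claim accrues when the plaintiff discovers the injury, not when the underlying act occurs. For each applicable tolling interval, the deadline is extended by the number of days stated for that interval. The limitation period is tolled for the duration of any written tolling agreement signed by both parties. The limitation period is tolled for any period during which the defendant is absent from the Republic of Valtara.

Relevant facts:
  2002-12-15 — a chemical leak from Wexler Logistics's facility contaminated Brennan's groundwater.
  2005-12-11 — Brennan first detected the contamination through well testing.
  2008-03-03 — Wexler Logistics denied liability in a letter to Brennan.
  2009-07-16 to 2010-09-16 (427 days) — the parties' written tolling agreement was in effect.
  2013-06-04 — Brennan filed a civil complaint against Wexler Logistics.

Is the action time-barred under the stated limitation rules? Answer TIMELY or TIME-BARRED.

The claim did not accrue until Brennan discovered the injury on 2005-12-11; the 2002-12-15 act date does not start the clock under the stated rule.
Adding the 6 years base period to 2005-12-11 gives a deadline of 2011-12-11, before any tolling.
The written tolling agreement from 2009-07-16 to 2010-09-16 tolled the period for 427 days, extending the deadline to 2013-02-10.
None of the other events listed affects the running of the period under the stated rules.
Filing on 2013-06-04 missed the 2013-02-10 deadline — the action is time-barred.

TIME-BARRED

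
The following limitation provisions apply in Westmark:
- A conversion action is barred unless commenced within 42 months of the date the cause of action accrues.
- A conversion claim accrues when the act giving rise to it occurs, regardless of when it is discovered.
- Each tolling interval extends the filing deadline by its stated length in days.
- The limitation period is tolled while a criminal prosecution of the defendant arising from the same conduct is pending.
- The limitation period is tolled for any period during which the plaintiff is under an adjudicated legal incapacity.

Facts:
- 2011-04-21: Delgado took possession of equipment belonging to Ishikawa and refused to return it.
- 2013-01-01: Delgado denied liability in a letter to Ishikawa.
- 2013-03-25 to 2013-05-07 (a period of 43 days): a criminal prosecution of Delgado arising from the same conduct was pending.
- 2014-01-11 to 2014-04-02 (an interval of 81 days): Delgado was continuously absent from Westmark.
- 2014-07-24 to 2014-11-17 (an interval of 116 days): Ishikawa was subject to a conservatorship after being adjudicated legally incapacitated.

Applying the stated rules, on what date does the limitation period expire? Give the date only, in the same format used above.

2015-03-29

The limitation period began to run on 2011-04-21.
Adding the 42 months base period to 2011-04-21 gives a deadline of 2014-10-21, before any tolling.
The pending criminal prosecution from 2013-03-25 to 2013-05-07 tolled the period for 43 days, extending the deadline to 2014-12-03.
The plaintiff's legal incapacity from 2014-07-24 to 2014-11-17 tolled the period for 116 days, extending the deadline to 2015-03-29.
Although the defendant's absence ran from 2014-01-11 to 2014-04-02, the stated rules do not make that a tolling event, so it is disregarded.
The other events in the timeline have no effect on the limitation period under the stated rules.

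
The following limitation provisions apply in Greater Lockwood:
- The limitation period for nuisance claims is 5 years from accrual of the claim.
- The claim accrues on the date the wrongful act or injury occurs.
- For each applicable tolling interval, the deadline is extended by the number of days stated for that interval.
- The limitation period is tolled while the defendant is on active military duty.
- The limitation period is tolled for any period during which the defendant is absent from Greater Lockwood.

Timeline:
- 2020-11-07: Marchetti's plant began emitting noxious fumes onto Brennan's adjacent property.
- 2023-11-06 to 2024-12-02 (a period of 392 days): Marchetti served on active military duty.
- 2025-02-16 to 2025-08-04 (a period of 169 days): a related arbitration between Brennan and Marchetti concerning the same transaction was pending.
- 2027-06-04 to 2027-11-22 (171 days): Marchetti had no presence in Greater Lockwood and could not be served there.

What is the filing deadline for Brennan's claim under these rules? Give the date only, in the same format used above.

The claim accrued on 2020-11-07, the date of the act.
Adding the 5 years base period to 2020-11-07 gives a deadline of 2025-11-07, before any tolling.
The defendant's active military service from 2023-11-06 to 2024-12-02 tolled the period for 392 days, extending the deadline to 2026-12-04.
The defendant's absence from the jurisdiction from 2027-06-04 to 2027-11-22 began after the period had already run on 2026-12-04, so it has no tolling effect.
The pending related arbitration from 2025-02-16 to 2025-08-04 does not toll the period, because no stated rule makes a pending arbitration a tolling event.

2026-12-04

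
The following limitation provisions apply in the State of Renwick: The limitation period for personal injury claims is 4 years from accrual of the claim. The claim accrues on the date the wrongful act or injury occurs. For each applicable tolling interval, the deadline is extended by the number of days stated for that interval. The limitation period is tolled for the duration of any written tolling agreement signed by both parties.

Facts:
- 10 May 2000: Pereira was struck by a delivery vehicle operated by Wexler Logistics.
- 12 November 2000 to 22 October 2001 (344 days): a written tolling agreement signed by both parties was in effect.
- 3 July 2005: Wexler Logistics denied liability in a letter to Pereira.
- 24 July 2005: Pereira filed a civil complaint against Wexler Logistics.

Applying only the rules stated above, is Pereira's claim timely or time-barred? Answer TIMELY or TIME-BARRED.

The claim accrued on 10 May 2000, when the wrongful act occurred.
The untolled deadline — 4 years after 10 May 2000 — is 10 May 2004.
Because the written tolling agreement ran from 12 November 2000 to 22 October 2001, the deadline is extended by 344 days to 19 April 2005.
The other events in the timeline have no effect on the limitation period under the stated rules.
Pereira filed on 24 July 2005, after the 19 April 2005 deadline, so the action is time-barred.

TIME-BARRED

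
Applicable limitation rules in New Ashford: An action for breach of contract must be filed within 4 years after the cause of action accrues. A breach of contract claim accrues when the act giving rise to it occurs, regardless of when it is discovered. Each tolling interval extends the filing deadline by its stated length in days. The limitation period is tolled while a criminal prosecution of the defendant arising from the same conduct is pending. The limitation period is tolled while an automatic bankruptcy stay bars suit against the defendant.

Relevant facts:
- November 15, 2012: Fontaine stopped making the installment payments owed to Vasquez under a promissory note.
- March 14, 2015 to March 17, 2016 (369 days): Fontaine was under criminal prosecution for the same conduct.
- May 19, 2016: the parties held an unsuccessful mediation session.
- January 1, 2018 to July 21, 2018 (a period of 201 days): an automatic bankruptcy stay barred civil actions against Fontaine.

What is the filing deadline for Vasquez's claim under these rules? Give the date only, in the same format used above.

November 19, 2017

The claim accrued on November 15, 2012, when the wrongful act occurred.
Adding the 4 years base period to November 15, 2012 gives a deadline of November 15, 2016, before any tolling.
The period was tolled for 369 days by the pending criminal prosecution (March 14, 2015 to March 17, 2016), pushing the deadline to November 19, 2017.
By the time the automatic bankruptcy stay began on January 1, 2018, the limitation period had already expired on November 19, 2017; that interval cannot revive it.
None of the other events listed affects the running of the period under the stated rules.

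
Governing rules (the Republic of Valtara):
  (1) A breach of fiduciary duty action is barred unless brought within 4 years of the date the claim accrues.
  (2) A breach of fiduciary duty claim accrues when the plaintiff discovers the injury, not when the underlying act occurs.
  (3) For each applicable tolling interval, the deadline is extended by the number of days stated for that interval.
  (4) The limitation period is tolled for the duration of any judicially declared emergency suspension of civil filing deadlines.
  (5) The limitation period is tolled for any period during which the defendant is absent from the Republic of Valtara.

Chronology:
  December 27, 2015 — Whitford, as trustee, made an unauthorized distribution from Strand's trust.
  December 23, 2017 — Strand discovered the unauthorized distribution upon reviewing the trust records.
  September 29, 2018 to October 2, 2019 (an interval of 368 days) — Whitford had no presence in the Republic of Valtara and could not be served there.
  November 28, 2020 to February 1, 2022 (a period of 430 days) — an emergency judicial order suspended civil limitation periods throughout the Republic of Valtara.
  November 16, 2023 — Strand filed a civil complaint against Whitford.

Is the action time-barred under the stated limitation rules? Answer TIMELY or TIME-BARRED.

TIMELY

Under the discovery rule, the claim accrued on December 23, 2017, when Strand discovered the injury — not on the December 27, 2015 date of the underlying act.
The untolled deadline — 4 years after December 23, 2017 — is December 23, 2021.
Because the defendant's absence from the jurisdiction ran from September 29, 2018 to October 2, 2019, the deadline is extended by 368 days to December 26, 2022.
The emergency suspension of filing deadlines from November 28, 2020 to February 1, 2022 tolled the period for 430 days, extending the deadline to February 29, 2024.
Filing on November 16, 2023 beat the February 29, 2024 deadline — the action is timely.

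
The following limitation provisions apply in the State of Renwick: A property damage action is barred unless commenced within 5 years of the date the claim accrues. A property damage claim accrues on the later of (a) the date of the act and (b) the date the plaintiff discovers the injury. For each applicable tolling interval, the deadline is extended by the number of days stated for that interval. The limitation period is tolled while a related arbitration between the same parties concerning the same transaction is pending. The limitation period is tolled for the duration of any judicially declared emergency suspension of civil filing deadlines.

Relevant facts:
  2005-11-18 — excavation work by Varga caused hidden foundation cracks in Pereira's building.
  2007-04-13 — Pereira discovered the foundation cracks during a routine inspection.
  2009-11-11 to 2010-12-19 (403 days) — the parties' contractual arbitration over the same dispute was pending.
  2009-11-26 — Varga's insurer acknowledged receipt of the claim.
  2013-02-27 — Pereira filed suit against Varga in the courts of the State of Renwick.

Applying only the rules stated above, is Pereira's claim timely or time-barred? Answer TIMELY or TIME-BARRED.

TIMELY

Taking the later of the act (2005-11-18) and discovery (2007-04-13), the claim accrued on 2007-04-13.
5 years from 2007-04-13 is 2012-04-13.
The period was tolled for 403 days by the pending related arbitration (2009-11-11 to 2010-12-19), pushing the deadline to 2013-05-21.
None of the other events listed affects the running of the period under the stated rules.
Filing on 2013-02-27 beat the 2013-05-21 deadline — the action is timely.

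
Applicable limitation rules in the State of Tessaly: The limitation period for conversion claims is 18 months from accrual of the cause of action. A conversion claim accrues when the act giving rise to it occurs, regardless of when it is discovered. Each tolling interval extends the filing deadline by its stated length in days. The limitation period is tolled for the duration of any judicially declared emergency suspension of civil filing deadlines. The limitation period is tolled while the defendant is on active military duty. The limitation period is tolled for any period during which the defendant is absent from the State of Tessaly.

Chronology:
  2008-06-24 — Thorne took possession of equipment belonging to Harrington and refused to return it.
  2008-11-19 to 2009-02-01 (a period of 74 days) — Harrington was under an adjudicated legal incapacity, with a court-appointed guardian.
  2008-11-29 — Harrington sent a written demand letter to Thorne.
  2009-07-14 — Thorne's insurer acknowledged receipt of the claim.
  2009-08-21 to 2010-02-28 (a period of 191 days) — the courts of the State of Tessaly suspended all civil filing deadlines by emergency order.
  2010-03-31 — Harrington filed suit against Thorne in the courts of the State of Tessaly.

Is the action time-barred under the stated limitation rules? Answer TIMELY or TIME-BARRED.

The claim accrued on 2008-06-24, when the wrongful act occurred.
18 months from 2008-06-24 is 2009-12-24.
The emergency suspension of filing deadlines from 2009-08-21 to 2010-02-28 tolled the period for 191 days, extending the deadline to 2010-07-03.
The plaintiff's legal incapacity from 2008-11-19 to 2009-02-01 does not toll the period, because no stated rule makes the plaintiff's incapacity a tolling event.
The other events in the timeline have no effect on the limitation period under the stated rules.
Filing on 2010-03-31 beat the 2010-07-03 deadline — the action is timely.

TIMELY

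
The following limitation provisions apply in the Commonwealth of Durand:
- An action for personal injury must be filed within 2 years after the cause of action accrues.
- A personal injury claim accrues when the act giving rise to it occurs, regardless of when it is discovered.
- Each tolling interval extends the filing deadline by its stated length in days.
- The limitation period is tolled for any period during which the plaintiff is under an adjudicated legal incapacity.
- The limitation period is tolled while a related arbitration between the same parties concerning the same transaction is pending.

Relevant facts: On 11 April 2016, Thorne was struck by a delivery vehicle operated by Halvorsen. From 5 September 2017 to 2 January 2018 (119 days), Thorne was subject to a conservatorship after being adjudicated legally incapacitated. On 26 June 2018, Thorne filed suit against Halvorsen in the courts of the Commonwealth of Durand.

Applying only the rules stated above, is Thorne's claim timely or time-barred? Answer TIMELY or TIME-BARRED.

The cause of action accrued on 11 April 2016, the date of the act.
2 years from 11 April 2016 is 11 April 2018.
The period was tolled for 119 days by the plaintiff's legal incapacity (5 September 2017 to 2 January 2018), pushing the deadline to 8 August 2018.
Filing on 26 June 2018 beat the 8 August 2018 deadline — the action is timely.

TIMELY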